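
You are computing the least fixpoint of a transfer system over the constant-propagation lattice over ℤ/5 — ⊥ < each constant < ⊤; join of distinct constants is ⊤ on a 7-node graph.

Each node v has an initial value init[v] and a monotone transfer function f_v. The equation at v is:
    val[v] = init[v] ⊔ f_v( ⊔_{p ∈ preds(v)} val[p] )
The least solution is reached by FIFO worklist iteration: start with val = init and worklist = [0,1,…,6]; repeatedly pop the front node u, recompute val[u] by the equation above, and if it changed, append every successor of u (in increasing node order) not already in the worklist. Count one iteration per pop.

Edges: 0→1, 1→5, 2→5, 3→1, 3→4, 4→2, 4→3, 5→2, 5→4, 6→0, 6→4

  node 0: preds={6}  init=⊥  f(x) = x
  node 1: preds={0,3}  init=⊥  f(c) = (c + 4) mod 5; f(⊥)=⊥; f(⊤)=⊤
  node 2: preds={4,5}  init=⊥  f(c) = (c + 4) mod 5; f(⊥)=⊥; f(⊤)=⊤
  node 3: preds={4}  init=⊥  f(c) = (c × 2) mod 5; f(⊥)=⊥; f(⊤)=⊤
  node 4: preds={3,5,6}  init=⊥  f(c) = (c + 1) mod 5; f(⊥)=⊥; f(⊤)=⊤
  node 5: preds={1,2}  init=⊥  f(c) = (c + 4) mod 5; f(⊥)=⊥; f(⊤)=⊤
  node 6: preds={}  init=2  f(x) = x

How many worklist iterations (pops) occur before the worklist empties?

17

Trace (17 dequeues):
  [1] u=0 | in 2 | out 2 | prev ⊥ | push {}
  [2] u=1 | in 2 | out 1 | prev ⊥ | push {}
  [3] u=2 | in ⊥ | out ⊥ | ==
  [4] u=3 | in ⊥ | out ⊥ | ==
  [5] u=4 | in 2 | out 3 | prev ⊥ | push {2,3}
  [6] u=5 | in 1 | out 0 | prev ⊥ | push {4}
  [7] u=6 | in ⊥ | out 2 | ==
  [8] u=2 | in ⊤ | out ⊤ | prev ⊥ | push {5}
  [9] u=3 | in 3 | out 1 | prev ⊥ | push {1}
  [10] u=4 | in ⊤ | out ⊤ | prev 3 | push {2,3}
  [11] u=5 | in ⊤ | out ⊤ | prev 0 | push {4}
  [12] u=1 | in ⊤ | out ⊤ | prev 1 | push {5}
  [13] u=2 | in ⊤ | out ⊤ | ==
  [14] u=3 | in ⊤ | out ⊤ | prev 1 | push {1}
  [15] u=4 | in ⊤ | out ⊤ | ==
  [16] u=5 | in ⊤ | out ⊤ | ==
  [17] u=1 | in ⊤ | out ⊤ | ==

Converged values:
  [0] 2
  [1] ⊤
  [2] ⊤
  [3] ⊤
  [4] ⊤
  [5] ⊤
  [6] 2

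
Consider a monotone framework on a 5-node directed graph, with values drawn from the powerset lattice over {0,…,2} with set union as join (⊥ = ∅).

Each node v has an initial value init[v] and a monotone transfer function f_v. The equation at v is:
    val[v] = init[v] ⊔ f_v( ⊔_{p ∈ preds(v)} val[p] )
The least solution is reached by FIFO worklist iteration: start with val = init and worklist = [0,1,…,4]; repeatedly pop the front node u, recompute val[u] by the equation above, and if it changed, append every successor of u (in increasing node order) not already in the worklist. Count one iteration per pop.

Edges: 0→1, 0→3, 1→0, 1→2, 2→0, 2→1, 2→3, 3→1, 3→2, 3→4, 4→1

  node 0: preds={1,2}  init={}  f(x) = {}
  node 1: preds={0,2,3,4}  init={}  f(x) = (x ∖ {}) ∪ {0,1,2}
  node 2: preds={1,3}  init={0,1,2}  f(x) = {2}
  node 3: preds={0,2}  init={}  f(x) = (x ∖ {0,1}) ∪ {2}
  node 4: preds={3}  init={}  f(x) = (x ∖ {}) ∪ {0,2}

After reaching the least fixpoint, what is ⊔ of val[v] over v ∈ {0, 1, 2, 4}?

{0,1,2}

Worklist (8 pops):
  #1 pop 0: in={0,1,2} → {} (no change)
  #2 pop 1: in={0,1,2} → {0,1,2} (was {}); enqueue [0]
  #3 pop 2: in={0,1,2} → {0,1,2} (no change)
  #4 pop 3: in={0,1,2} → {2} (was {}); enqueue [1,2]
  #5 pop 4: in={2} → {0,2} (was {}); enqueue []
  #6 pop 0: in={0,1,2} → {} (no change)
  #7 pop 1: in={0,1,2} → {0,1,2} (no change)
  #8 pop 2: in={0,1,2} → {0,1,2} (no change)

Fixpoint:
  val[0] = {}
  val[1] = {0,1,2}
  val[2] = {0,1,2}
  val[3] = {2}
  val[4] = {0,2}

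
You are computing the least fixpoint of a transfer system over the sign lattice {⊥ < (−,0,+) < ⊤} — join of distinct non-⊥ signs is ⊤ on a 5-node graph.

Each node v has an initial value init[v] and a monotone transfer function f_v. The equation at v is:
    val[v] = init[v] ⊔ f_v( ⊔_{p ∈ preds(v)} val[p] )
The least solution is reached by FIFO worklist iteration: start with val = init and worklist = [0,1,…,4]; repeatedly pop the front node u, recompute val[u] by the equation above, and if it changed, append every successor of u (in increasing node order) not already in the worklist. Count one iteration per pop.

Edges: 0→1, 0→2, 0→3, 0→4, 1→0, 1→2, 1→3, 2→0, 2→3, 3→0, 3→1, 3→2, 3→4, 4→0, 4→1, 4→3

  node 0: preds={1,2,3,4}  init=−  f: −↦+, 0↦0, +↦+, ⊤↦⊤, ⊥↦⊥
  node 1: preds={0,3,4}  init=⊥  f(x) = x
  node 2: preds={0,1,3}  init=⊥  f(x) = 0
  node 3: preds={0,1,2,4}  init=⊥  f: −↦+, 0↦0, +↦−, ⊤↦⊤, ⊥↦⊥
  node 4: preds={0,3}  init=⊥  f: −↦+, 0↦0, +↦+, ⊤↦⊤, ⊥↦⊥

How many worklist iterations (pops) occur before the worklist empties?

Worklist (11 pops):
  #1 pop 0: in=⊥ → − (no change)
  #2 pop 1: in=− → − (was ⊥); enqueue [0]
  #3 pop 2: in=− → 0 (was ⊥); enqueue []
  #4 pop 3: in=⊤ → ⊤ (was ⊥); enqueue [1,2]
  #5 pop 4: in=⊤ → ⊤ (was ⊥); enqueue [3]
  #6 pop 0: in=⊤ → ⊤ (was −); enqueue [4]
  #7 pop 1: in=⊤ → ⊤ (was −); enqueue [0]
  #8 pop 2: in=⊤ → 0 (no change)
  #9 pop 3: in=⊤ → ⊤ (no change)
  #10 pop 4: in=⊤ → ⊤ (no change)
  #11 pop 0: in=⊤ → ⊤ (no change)

Fixpoint:
  val[0] = ⊤
  val[1] = ⊤
  val[2] = 0
  val[3] = ⊤
  val[4] = ⊤

11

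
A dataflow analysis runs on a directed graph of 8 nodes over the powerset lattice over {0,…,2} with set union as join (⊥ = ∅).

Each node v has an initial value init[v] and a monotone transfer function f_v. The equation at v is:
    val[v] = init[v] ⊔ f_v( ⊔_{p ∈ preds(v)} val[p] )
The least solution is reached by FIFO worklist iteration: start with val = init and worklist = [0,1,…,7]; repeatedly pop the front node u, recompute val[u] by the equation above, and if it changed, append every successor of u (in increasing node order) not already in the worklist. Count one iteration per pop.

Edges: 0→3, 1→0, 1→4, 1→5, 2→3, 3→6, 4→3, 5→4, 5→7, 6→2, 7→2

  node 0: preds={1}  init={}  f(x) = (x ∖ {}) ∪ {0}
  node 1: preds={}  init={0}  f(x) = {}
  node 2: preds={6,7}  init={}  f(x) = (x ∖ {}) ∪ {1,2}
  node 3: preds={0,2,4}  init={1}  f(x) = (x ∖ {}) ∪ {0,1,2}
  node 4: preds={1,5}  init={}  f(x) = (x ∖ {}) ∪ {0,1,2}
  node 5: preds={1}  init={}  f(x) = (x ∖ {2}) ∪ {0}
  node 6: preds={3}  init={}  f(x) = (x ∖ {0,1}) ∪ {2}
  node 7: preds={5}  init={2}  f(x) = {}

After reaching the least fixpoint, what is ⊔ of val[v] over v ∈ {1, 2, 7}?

Iteration log — 11 steps:
  step 1. node 0  ⊔preds={0}  new={0}  old={}  +wl: 
  step 2. node 1  ⊔preds={}  new={0}  stable
  step 3. node 2  ⊔preds={2}  new={1,2}  old={}  +wl: 
  step 4. node 3  ⊔preds={0,1,2}  new={0,1,2}  old={1}  +wl: 
  step 5. node 4  ⊔preds={0}  new={0,1,2}  old={}  +wl: 3
  step 6. node 5  ⊔preds={0}  new={0}  old={}  +wl: 4
  step 7. node 6  ⊔preds={0,1,2}  new={2}  old={}  +wl: 2
  step 8. node 7  ⊔preds={0}  new={2}  stable
  step 9. node 3  ⊔preds={0,1,2}  new={0,1,2}  stable
  step 10. node 4  ⊔preds={0}  new={0,1,2}  stable
  step 11. node 2  ⊔preds={2}  new={1,2}  stable

Least fixpoint reached:
  node 0: {0}
  node 1: {0}
  node 2: {1,2}
  node 3: {0,1,2}
  node 4: {0,1,2}
  node 5: {0}
  node 6: {2}
  node 7: {2}

{0,1,2}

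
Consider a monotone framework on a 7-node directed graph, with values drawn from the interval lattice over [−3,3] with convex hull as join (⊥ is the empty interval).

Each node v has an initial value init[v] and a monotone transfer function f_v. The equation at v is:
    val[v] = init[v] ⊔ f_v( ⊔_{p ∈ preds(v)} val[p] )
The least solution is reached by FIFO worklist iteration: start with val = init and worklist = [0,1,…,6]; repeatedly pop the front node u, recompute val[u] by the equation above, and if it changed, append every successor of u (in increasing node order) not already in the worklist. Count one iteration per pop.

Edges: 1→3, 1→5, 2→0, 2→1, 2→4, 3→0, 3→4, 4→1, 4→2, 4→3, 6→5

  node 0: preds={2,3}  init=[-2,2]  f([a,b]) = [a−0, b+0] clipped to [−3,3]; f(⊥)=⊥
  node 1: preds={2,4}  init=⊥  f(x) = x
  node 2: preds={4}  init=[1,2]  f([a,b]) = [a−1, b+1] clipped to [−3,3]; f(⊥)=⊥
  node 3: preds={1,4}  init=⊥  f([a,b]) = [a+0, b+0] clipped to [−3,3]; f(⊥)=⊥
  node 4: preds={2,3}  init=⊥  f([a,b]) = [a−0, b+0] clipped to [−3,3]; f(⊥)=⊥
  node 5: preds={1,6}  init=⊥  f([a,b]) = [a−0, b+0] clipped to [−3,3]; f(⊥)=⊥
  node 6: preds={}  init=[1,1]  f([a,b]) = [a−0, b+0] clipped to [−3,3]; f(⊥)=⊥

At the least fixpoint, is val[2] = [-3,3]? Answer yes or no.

yes

Trace (39 dequeues):
  [1] u=0 | in [1,2] | out [-2,2] | ==
  [2] u=1 | in [1,2] | out [1,2] | prev ⊥ | push {}
  [3] u=2 | in ⊥ | out [1,2] | ==
  [4] u=3 | in [1,2] | out [1,2] | prev ⊥ | push {0}
  [5] u=4 | in [1,2] | out [1,2] | prev ⊥ | push {1,2,3}
  [6] u=5 | in [1,2] | out [1,2] | prev ⊥ | push {}
  [7] u=6 | in ⊥ | out [1,1] | ==
  [8] u=0 | in [1,2] | out [-2,2] | ==
  [9] u=1 | in [1,2] | out [1,2] | ==
  [10] u=2 | in [1,2] | out [0,3] | prev [1,2] | push {0,1,4}
  [11] u=3 | in [1,2] | out [1,2] | ==
  [12] u=0 | in [0,3] | out [-2,3] | prev [-2,2] | push {}
  [13] u=1 | in [0,3] | out [0,3] | prev [1,2] | push {3,5}
  [14] u=4 | in [0,3] | out [0,3] | prev [1,2] | push {1,2}
  [15] u=3 | in [0,3] | out [0,3] | prev [1,2] | push {0,4}
  [16] u=5 | in [0,3] | out [0,3] | prev [1,2] | push {}
  [17] u=1 | in [0,3] | out [0,3] | ==
  [18] u=2 | in [0,3] | out [-1,3] | prev [0,3] | push {1}
  [19] u=0 | in [-1,3] | out [-2,3] | ==
  [20] u=4 | in [-1,3] | out [-1,3] | prev [0,3] | push {2,3}
  [21] u=1 | in [-1,3] | out [-1,3] | prev [0,3] | push {5}
  [22] u=2 | in [-1,3] | out [-2,3] | prev [-1,3] | push {0,1,4}
  [23] u=3 | in [-1,3] | out [-1,3] | prev [0,3] | push {}
  [24] u=5 | in [-1,3] | out [-1,3] | prev [0,3] | push {}
  [25] u=0 | in [-2,3] | out [-2,3] | ==
  [26] u=1 | in [-2,3] | out [-2,3] | prev [-1,3] | push {3,5}
  [27] u=4 | in [-2,3] | out [-2,3] | prev [-1,3] | push {1,2}
  [28] u=3 | in [-2,3] | out [-2,3] | prev [-1,3] | push {0,4}
  [29] u=5 | in [-2,3] | out [-2,3] | prev [-1,3] | push {}
  [30] u=1 | in [-2,3] | out [-2,3] | ==
  [31] u=2 | in [-2,3] | out [-3,3] | prev [-2,3] | push {1}
  [32] u=0 | in [-3,3] | out [-3,3] | prev [-2,3] | push {}
  [33] u=4 | in [-3,3] | out [-3,3] | prev [-2,3] | push {2,3}
  [34] u=1 | in [-3,3] | out [-3,3] | prev [-2,3] | push {5}
  [35] u=2 | in [-3,3] | out [-3,3] | ==
  [36] u=3 | in [-3,3] | out [-3,3] | prev [-2,3] | push {0,4}
  [37] u=5 | in [-3,3] | out [-3,3] | prev [-2,3] | push {}
  [38] u=0 | in [-3,3] | out [-3,3] | ==
  [39] u=4 | in [-3,3] | out [-3,3] | ==

Converged values:
  [0] [-3,3]
  [1] [-3,3]
  [2] [-3,3]
  [3] [-3,3]
  [4] [-3,3]
  [5] [-3,3]
  [6] [1,1]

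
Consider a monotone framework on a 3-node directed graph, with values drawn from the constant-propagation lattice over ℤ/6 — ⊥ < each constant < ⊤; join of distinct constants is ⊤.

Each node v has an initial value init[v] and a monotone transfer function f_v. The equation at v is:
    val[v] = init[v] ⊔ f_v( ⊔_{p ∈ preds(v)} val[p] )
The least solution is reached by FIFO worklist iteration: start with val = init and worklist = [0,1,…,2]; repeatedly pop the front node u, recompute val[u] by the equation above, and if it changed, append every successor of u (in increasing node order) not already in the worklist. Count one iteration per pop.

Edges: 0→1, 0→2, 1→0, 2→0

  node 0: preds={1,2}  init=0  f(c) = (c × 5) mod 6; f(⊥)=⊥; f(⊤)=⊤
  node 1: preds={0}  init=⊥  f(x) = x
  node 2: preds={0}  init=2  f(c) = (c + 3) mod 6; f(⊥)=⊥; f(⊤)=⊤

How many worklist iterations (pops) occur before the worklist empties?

Worklist (4 pops):
  #1 pop 0: in=2 → ⊤ (was 0); enqueue []
  #2 pop 1: in=⊤ → ⊤ (was ⊥); enqueue [0]
  #3 pop 2: in=⊤ → ⊤ (was 2); enqueue []
  #4 pop 0: in=⊤ → ⊤ (no change)

Fixpoint:
  val[0] = ⊤
  val[1] = ⊤
  val[2] = ⊤

4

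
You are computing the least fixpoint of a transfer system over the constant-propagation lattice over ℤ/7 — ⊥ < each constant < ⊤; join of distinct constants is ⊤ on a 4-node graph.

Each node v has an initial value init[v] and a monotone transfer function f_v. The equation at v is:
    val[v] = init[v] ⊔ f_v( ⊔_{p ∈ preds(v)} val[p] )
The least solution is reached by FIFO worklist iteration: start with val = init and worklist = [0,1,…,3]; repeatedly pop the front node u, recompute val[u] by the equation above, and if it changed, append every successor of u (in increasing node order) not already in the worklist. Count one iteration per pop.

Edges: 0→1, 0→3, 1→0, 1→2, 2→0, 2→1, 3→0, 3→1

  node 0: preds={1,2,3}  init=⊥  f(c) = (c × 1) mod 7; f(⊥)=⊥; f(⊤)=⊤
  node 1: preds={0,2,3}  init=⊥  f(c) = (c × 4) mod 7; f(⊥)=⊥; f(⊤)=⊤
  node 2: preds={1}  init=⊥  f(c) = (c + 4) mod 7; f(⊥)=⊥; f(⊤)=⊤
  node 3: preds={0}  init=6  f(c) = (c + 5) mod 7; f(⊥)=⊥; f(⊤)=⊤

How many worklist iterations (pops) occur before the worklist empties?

Trace (11 dequeues):
  [1] u=0 | in 6 | out 6 | prev ⊥ | push {}
  [2] u=1 | in 6 | out 3 | prev ⊥ | push {0}
  [3] u=2 | in 3 | out 0 | prev ⊥ | push {1}
  [4] u=3 | in 6 | out ⊤ | prev 6 | push {}
  [5] u=0 | in ⊤ | out ⊤ | prev 6 | push {3}
  [6] u=1 | in ⊤ | out ⊤ | prev 3 | push {0,2}
  [7] u=3 | in ⊤ | out ⊤ | ==
  [8] u=0 | in ⊤ | out ⊤ | ==
  [9] u=2 | in ⊤ | out ⊤ | prev 0 | push {0,1}
  [10] u=0 | in ⊤ | out ⊤ | ==
  [11] u=1 | in ⊤ | out ⊤ | ==

Converged values:
  [0] ⊤
  [1] ⊤
  [2] ⊤
  [3] ⊤

11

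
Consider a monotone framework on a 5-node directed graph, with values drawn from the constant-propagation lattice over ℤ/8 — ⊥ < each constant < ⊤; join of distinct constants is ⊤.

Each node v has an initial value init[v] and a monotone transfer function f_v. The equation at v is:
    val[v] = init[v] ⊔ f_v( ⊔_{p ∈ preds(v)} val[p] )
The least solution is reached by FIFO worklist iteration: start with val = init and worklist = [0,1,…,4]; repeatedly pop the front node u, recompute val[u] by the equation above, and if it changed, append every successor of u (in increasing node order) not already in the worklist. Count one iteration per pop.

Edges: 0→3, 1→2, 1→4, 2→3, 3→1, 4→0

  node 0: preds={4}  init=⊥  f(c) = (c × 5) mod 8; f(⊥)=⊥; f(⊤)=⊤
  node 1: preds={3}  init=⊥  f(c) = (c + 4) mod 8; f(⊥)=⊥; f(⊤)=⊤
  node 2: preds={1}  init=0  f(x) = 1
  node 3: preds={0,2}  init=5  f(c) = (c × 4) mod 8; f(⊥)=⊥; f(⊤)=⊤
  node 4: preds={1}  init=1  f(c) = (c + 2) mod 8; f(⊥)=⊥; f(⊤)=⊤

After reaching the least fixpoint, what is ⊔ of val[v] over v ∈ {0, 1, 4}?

Iteration log — 10 steps:
  step 1. node 0  ⊔preds=1  new=5  old=⊥  +wl: 
  step 2. node 1  ⊔preds=5  new=1  old=⊥  +wl: 
  step 3. node 2  ⊔preds=1  new=⊤  old=0  +wl: 
  step 4. node 3  ⊔preds=⊤  new=⊤  old=5  +wl: 1
  step 5. node 4  ⊔preds=1  new=⊤  old=1  +wl: 0
  step 6. node 1  ⊔preds=⊤  new=⊤  old=1  +wl: 2,4
  step 7. node 0  ⊔preds=⊤  new=⊤  old=5  +wl: 3
  step 8. node 2  ⊔preds=⊤  new=⊤  stable
  step 9. node 4  ⊔preds=⊤  new=⊤  stable
  step 10. node 3  ⊔preds=⊤  new=⊤  stable

Least fixpoint reached:
  node 0: ⊤
  node 1: ⊤
  node 2: ⊤
  node 3: ⊤
  node 4: ⊤

⊤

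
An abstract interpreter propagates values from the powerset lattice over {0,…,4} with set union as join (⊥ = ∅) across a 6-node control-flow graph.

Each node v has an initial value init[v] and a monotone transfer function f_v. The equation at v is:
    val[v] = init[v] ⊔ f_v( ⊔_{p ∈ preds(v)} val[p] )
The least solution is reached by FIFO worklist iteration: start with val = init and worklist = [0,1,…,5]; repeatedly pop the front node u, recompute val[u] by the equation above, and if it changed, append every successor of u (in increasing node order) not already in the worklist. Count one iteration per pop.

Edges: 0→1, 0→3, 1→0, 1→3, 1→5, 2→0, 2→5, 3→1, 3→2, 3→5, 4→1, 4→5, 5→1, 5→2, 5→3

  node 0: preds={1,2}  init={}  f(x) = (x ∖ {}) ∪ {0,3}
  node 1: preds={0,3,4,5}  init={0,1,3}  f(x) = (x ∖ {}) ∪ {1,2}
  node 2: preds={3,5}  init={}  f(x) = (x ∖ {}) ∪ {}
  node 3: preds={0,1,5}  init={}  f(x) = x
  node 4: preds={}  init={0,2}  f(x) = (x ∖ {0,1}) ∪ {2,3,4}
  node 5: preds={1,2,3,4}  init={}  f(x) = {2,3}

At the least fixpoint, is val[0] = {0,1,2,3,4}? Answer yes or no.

yes

Iteration log — 17 steps:
  step 1. node 0  ⊔preds={0,1,3}  new={0,1,3}  old={}  +wl: 
  step 2. node 1  ⊔preds={0,1,2,3}  new={0,1,2,3}  old={0,1,3}  +wl: 0
  step 3. node 2  ⊔preds={}  new={}  stable
  step 4. node 3  ⊔preds={0,1,2,3}  new={0,1,2,3}  old={}  +wl: 1,2
  step 5. node 4  ⊔preds={}  new={0,2,3,4}  old={0,2}  +wl: 
  step 6. node 5  ⊔preds={0,1,2,3,4}  new={2,3}  old={}  +wl: 3
  step 7. node 0  ⊔preds={0,1,2,3}  new={0,1,2,3}  old={0,1,3}  +wl: 
  step 8. node 1  ⊔preds={0,1,2,3,4}  new={0,1,2,3,4}  old={0,1,2,3}  +wl: 0,5
  step 9. node 2  ⊔preds={0,1,2,3}  new={0,1,2,3}  old={}  +wl: 
  step 10. node 3  ⊔preds={0,1,2,3,4}  new={0,1,2,3,4}  old={0,1,2,3}  +wl: 1,2
  step 11. node 0  ⊔preds={0,1,2,3,4}  new={0,1,2,3,4}  old={0,1,2,3}  +wl: 3
  step 12. node 5  ⊔preds={0,1,2,3,4}  new={2,3}  stable
  step 13. node 1  ⊔preds={0,1,2,3,4}  new={0,1,2,3,4}  stable
  step 14. node 2  ⊔preds={0,1,2,3,4}  new={0,1,2,3,4}  old={0,1,2,3}  +wl: 0,5
  step 15. node 3  ⊔preds={0,1,2,3,4}  new={0,1,2,3,4}  stable
  step 16. node 0  ⊔preds={0,1,2,3,4}  new={0,1,2,3,4}  stable
  step 17. node 5  ⊔preds={0,1,2,3,4}  new={2,3}  stable

Least fixpoint reached:
  node 0: {0,1,2,3,4}
  node 1: {0,1,2,3,4}
  node 2: {0,1,2,3,4}
  node 3: {0,1,2,3,4}
  node 4: {0,2,3,4}
  node 5: {2,3}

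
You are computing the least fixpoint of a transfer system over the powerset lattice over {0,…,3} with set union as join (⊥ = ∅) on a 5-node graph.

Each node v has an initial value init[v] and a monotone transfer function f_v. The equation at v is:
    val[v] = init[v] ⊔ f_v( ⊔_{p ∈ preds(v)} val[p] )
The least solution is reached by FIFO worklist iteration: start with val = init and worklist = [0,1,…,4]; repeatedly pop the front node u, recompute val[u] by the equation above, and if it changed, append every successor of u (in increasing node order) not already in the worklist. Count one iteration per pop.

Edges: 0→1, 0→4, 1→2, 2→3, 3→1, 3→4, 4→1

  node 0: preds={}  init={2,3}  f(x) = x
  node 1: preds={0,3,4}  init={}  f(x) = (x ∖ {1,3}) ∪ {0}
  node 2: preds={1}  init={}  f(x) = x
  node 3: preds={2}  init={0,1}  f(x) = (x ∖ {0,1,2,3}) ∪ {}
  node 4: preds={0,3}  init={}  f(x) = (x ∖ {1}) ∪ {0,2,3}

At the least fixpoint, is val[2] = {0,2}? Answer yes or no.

yes

Trace (6 dequeues):
  [1] u=0 | in {} | out {2,3} | ==
  [2] u=1 | in {0,1,2,3} | out {0,2} | prev {} | push {}
  [3] u=2 | in {0,2} | out {0,2} | prev {} | push {}
  [4] u=3 | in {0,2} | out {0,1} | ==
  [5] u=4 | in {0,1,2,3} | out {0,2,3} | prev {} | push {1}
  [6] u=1 | in {0,1,2,3} | out {0,2} | ==

Converged values:
  [0] {2,3}
  [1] {0,2}
  [2] {0,2}
  [3] {0,1}
  [4] {0,2,3}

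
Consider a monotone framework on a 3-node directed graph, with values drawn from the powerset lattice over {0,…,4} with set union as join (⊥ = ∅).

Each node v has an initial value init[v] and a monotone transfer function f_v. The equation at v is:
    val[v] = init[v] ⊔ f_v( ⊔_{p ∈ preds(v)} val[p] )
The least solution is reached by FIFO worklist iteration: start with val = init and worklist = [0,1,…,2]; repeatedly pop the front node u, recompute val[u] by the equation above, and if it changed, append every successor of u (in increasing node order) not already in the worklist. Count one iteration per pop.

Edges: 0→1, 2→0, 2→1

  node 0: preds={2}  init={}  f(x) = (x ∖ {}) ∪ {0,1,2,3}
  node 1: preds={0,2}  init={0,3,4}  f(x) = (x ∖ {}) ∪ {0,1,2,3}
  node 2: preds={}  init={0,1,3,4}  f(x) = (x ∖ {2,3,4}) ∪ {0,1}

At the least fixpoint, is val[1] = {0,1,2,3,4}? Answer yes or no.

yes

Trace (3 dequeues):
  [1] u=0 | in {0,1,3,4} | out {0,1,2,3,4} | prev {} | push {}
  [2] u=1 | in {0,1,2,3,4} | out {0,1,2,3,4} | prev {0,3,4} | push {}
  [3] u=2 | in {} | out {0,1,3,4} | ==

Converged values:
  [0] {0,1,2,3,4}
  [1] {0,1,2,3,4}
  [2] {0,1,3,4}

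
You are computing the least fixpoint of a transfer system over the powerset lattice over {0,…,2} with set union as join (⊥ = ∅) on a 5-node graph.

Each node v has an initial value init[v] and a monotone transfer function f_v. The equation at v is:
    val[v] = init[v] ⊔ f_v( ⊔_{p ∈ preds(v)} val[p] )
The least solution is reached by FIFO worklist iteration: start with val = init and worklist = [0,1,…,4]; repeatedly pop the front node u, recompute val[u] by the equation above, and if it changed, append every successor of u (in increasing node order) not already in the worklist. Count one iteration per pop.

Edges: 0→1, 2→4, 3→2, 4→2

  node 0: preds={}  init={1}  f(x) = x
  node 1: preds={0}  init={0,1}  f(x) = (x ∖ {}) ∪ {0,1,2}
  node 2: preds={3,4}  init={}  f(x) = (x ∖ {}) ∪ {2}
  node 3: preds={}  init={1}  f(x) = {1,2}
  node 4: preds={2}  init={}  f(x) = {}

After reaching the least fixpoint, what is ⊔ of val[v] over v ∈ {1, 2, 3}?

Worklist (6 pops):
  #1 pop 0: in={} → {1} (no change)
  #2 pop 1: in={1} → {0,1,2} (was {0,1}); enqueue []
  #3 pop 2: in={1} → {1,2} (was {}); enqueue []
  #4 pop 3: in={} → {1,2} (was {1}); enqueue [2]
  #5 pop 4: in={1,2} → {} (no change)
  #6 pop 2: in={1,2} → {1,2} (no change)

Fixpoint:
  val[0] = {1}
  val[1] = {0,1,2}
  val[2] = {1,2}
  val[3] = {1,2}
  val[4] = {}

{0,1,2}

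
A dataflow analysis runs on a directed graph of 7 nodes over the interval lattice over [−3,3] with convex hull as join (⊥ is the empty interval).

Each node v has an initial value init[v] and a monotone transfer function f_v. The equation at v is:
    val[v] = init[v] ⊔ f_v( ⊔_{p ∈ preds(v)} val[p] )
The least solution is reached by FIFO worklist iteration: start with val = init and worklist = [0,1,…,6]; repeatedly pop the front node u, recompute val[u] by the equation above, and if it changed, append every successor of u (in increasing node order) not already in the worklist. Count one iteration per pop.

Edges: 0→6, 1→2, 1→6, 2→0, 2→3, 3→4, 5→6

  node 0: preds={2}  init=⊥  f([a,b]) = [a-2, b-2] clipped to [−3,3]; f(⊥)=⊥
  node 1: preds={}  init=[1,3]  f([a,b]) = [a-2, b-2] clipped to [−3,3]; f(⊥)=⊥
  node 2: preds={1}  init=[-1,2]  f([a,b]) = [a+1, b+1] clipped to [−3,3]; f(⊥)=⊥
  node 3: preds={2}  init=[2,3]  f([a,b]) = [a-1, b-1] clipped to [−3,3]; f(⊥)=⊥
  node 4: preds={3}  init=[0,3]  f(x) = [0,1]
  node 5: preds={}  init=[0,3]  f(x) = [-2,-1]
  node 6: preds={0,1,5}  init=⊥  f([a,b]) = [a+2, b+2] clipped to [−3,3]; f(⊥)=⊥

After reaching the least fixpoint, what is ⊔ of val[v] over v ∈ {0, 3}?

Trace (9 dequeues):
  [1] u=0 | in [-1,2] | out [-3,0] | prev ⊥ | push {}
  [2] u=1 | in ⊥ | out [1,3] | ==
  [3] u=2 | in [1,3] | out [-1,3] | prev [-1,2] | push {0}
  [4] u=3 | in [-1,3] | out [-2,3] | prev [2,3] | push {}
  [5] u=4 | in [-2,3] | out [0,3] | ==
  [6] u=5 | in ⊥ | out [-2,3] | prev [0,3] | push {}
  [7] u=6 | in [-3,3] | out [-1,3] | prev ⊥ | push {}
  [8] u=0 | in [-1,3] | out [-3,1] | prev [-3,0] | push {6}
  [9] u=6 | in [-3,3] | out [-1,3] | ==

Converged values:
  [0] [-3,1]
  [1] [1,3]
  [2] [-1,3]
  [3] [-2,3]
  [4] [0,3]
  [5] [-2,3]
  [6] [-1,3]

[-3,3]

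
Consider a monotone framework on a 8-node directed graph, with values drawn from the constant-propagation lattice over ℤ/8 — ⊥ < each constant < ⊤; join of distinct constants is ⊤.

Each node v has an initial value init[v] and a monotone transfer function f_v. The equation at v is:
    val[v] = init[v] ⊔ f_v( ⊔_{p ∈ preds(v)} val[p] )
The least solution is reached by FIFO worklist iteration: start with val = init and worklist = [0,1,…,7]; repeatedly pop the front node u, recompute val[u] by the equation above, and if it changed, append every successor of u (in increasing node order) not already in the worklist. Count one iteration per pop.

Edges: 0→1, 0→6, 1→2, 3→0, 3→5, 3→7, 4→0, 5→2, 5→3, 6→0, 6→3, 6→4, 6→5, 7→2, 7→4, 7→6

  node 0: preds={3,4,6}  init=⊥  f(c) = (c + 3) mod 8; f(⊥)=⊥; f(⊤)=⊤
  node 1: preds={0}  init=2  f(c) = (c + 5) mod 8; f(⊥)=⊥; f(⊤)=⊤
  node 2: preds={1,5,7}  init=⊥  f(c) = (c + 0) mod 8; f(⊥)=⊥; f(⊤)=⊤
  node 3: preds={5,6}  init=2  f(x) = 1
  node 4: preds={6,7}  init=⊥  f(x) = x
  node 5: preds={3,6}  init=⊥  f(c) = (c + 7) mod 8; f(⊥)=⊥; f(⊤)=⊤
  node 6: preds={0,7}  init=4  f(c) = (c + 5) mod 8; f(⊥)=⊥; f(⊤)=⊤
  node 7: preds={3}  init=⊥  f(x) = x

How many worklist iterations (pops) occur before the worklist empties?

15

Trace (15 dequeues):
  [1] u=0 | in ⊤ | out ⊤ | prev ⊥ | push {}
  [2] u=1 | in ⊤ | out ⊤ | prev 2 | push {}
  [3] u=2 | in ⊤ | out ⊤ | prev ⊥ | push {}
  [4] u=3 | in 4 | out ⊤ | prev 2 | push {0}
  [5] u=4 | in 4 | out 4 | prev ⊥ | push {}
  [6] u=5 | in ⊤ | out ⊤ | prev ⊥ | push {2,3}
  [7] u=6 | in ⊤ | out ⊤ | prev 4 | push {4,5}
  [8] u=7 | in ⊤ | out ⊤ | prev ⊥ | push {6}
  [9] u=0 | in ⊤ | out ⊤ | ==
  [10] u=2 | in ⊤ | out ⊤ | ==
  [11] u=3 | in ⊤ | out ⊤ | ==
  [12] u=4 | in ⊤ | out ⊤ | prev 4 | push {0}
  [13] u=5 | in ⊤ | out ⊤ | ==
  [14] u=6 | in ⊤ | out ⊤ | ==
  [15] u=0 | in ⊤ | out ⊤ | ==

Converged values:
  [0] ⊤
  [1] ⊤
  [2] ⊤
  [3] ⊤
  [4] ⊤
  [5] ⊤
  [6] ⊤
  [7] ⊤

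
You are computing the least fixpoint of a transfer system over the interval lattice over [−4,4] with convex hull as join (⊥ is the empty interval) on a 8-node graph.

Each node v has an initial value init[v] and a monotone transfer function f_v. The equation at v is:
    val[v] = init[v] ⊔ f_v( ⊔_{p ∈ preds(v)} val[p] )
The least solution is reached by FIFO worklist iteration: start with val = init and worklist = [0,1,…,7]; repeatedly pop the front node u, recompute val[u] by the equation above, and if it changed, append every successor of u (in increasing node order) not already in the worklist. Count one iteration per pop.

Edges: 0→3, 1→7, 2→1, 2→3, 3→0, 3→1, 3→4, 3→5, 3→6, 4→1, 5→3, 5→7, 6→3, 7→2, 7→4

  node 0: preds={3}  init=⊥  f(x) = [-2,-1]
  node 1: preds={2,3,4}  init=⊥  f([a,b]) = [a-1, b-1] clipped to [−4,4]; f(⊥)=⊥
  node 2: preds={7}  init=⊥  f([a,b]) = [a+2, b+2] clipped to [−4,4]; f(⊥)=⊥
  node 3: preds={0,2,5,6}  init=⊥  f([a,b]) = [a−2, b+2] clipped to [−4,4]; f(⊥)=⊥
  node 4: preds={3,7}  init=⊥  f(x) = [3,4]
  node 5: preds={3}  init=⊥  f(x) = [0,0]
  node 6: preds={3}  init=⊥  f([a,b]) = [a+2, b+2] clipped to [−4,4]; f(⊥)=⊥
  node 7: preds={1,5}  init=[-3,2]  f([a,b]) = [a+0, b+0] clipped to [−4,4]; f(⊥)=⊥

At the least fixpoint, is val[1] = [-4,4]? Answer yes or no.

no

Trace (16 dequeues):
  [1] u=0 | in ⊥ | out [-2,-1] | prev ⊥ | push {}
  [2] u=1 | in ⊥ | out ⊥ | ==
  [3] u=2 | in [-3,2] | out [-1,4] | prev ⊥ | push {1}
  [4] u=3 | in [-2,4] | out [-4,4] | prev ⊥ | push {0}
  [5] u=4 | in [-4,4] | out [3,4] | prev ⊥ | push {}
  [6] u=5 | in [-4,4] | out [0,0] | prev ⊥ | push {3}
  [7] u=6 | in [-4,4] | out [-2,4] | prev ⊥ | push {}
  [8] u=7 | in [0,0] | out [-3,2] | ==
  [9] u=1 | in [-4,4] | out [-4,3] | prev ⊥ | push {7}
  [10] u=0 | in [-4,4] | out [-2,-1] | ==
  [11] u=3 | in [-2,4] | out [-4,4] | ==
  [12] u=7 | in [-4,3] | out [-4,3] | prev [-3,2] | push {2,4}
  [13] u=2 | in [-4,3] | out [-2,4] | prev [-1,4] | push {1,3}
  [14] u=4 | in [-4,4] | out [3,4] | ==
  [15] u=1 | in [-4,4] | out [-4,3] | ==
  [16] u=3 | in [-2,4] | out [-4,4] | ==

Converged values:
  [0] [-2,-1]
  [1] [-4,3]
  [2] [-2,4]
  [3] [-4,4]
  [4] [3,4]
  [5] [0,0]
  [6] [-2,4]
  [7] [-4,3]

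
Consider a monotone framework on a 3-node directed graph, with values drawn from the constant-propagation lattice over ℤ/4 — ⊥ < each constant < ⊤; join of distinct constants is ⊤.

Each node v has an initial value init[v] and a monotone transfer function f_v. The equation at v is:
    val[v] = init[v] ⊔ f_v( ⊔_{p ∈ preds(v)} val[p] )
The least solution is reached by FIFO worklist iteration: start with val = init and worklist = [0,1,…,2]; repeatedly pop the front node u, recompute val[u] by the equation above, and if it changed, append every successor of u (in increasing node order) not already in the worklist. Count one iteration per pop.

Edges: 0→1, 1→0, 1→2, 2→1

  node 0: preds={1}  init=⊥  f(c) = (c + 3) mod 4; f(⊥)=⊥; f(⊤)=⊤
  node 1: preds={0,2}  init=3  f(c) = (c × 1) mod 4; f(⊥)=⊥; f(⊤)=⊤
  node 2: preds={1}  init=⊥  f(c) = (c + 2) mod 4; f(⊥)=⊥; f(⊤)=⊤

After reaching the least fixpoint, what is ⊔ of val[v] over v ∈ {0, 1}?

⊤

Trace (5 dequeues):
  [1] u=0 | in 3 | out 2 | prev ⊥ | push {}
  [2] u=1 | in 2 | out ⊤ | prev 3 | push {0}
  [3] u=2 | in ⊤ | out ⊤ | prev ⊥ | push {1}
  [4] u=0 | in ⊤ | out ⊤ | prev 2 | push {}
  [5] u=1 | in ⊤ | out ⊤ | ==

Converged values:
  [0] ⊤
  [1] ⊤
  [2] ⊤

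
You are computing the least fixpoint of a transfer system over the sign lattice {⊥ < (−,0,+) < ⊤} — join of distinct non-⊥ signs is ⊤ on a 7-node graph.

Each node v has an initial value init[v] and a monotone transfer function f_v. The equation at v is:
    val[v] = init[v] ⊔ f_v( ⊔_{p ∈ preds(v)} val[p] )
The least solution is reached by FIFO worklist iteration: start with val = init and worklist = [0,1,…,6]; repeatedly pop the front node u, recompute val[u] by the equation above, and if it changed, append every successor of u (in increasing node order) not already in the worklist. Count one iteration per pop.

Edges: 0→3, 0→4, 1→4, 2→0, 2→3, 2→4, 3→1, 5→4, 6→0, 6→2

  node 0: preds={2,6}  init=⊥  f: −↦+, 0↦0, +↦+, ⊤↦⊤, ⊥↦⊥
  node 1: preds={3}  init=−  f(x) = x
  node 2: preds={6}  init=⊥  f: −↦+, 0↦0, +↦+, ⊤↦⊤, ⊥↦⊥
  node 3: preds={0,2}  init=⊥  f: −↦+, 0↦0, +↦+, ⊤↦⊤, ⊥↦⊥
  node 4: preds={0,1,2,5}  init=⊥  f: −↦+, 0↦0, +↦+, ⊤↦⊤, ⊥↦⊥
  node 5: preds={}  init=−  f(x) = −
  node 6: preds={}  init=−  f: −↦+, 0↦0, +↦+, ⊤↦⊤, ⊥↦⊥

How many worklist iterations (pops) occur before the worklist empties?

12

Iteration log — 12 steps:
  step 1. node 0  ⊔preds=−  new=+  old=⊥  +wl: 
  step 2. node 1  ⊔preds=⊥  new=−  stable
  step 3. node 2  ⊔preds=−  new=+  old=⊥  +wl: 0
  step 4. node 3  ⊔preds=+  new=+  old=⊥  +wl: 1
  step 5. node 4  ⊔preds=⊤  new=⊤  old=⊥  +wl: 
  step 6. node 5  ⊔preds=⊥  new=−  stable
  step 7. node 6  ⊔preds=⊥  new=−  stable
  step 8. node 0  ⊔preds=⊤  new=⊤  old=+  +wl: 3,4
  step 9. node 1  ⊔preds=+  new=⊤  old=−  +wl: 
  step 10. node 3  ⊔preds=⊤  new=⊤  old=+  +wl: 1
  step 11. node 4  ⊔preds=⊤  new=⊤  stable
  step 12. node 1  ⊔preds=⊤  new=⊤  stable

Least fixpoint reached:
  node 0: ⊤
  node 1: ⊤
  node 2: +
  node 3: ⊤
  node 4: ⊤
  node 5: −
  node 6: −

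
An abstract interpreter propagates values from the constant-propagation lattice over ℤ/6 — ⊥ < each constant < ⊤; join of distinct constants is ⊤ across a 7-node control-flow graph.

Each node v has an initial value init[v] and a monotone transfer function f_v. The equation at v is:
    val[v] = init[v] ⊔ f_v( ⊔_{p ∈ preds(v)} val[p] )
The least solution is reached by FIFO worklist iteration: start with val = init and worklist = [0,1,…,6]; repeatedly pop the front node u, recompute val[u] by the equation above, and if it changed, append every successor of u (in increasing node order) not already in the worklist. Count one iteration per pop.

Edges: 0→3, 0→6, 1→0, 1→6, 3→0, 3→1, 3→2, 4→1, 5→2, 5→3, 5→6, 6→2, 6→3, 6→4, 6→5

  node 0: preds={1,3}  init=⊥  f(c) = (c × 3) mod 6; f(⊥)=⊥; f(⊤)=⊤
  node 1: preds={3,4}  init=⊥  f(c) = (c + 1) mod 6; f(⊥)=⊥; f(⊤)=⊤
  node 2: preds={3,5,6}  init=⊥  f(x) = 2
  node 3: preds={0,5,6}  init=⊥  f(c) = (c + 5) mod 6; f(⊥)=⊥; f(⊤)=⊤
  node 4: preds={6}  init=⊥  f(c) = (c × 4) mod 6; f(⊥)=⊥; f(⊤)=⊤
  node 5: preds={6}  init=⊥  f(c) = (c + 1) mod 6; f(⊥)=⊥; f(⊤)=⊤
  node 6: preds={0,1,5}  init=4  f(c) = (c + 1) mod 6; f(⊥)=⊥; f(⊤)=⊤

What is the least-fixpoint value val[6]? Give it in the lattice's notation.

Iteration log — 19 steps:
  step 1. node 0  ⊔preds=⊥  new=⊥  stable
  step 2. node 1  ⊔preds=⊥  new=⊥  stable
  step 3. node 2  ⊔preds=4  new=2  old=⊥  +wl: 
  step 4. node 3  ⊔preds=4  new=3  old=⊥  +wl: 0,1,2
  step 5. node 4  ⊔preds=4  new=4  old=⊥  +wl: 
  step 6. node 5  ⊔preds=4  new=5  old=⊥  +wl: 3
  step 7. node 6  ⊔preds=5  new=⊤  old=4  +wl: 4,5
  step 8. node 0  ⊔preds=3  new=3  old=⊥  +wl: 6
  step 9. node 1  ⊔preds=⊤  new=⊤  old=⊥  +wl: 0
  step 10. node 2  ⊔preds=⊤  new=2  stable
  step 11. node 3  ⊔preds=⊤  new=⊤  old=3  +wl: 1,2
  step 12. node 4  ⊔preds=⊤  new=⊤  old=4  +wl: 
  step 13. node 5  ⊔preds=⊤  new=⊤  old=5  +wl: 3
  step 14. node 6  ⊔preds=⊤  new=⊤  stable
  step 15. node 0  ⊔preds=⊤  new=⊤  old=3  +wl: 6
  step 16. node 1  ⊔preds=⊤  new=⊤  stable
  step 17. node 2  ⊔preds=⊤  new=2  stable
  step 18. node 3  ⊔preds=⊤  new=⊤  stable
  step 19. node 6  ⊔preds=⊤  new=⊤  stable

Least fixpoint reached:
  node 0: ⊤
  node 1: ⊤
  node 2: 2
  node 3: ⊤
  node 4: ⊤
  node 5: ⊤
  node 6: ⊤

⊤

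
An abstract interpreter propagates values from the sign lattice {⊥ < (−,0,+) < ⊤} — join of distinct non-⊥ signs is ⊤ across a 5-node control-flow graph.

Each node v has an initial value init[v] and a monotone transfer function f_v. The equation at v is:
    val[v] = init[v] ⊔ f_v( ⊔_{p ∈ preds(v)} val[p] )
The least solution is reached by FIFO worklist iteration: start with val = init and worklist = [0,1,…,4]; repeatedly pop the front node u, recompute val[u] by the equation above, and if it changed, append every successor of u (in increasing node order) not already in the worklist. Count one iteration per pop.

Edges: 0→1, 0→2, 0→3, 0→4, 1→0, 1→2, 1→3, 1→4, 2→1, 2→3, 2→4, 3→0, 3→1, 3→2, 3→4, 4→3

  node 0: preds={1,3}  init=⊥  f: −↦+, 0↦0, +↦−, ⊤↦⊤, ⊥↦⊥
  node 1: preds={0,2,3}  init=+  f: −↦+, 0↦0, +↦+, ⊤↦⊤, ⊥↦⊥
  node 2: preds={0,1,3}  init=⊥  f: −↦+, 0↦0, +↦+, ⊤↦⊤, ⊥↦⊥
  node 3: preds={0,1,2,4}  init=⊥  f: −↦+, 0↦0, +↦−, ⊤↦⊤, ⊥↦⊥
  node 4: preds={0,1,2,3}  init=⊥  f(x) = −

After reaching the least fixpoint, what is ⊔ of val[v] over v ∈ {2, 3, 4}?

⊤

Iteration log — 11 steps:
  step 1. node 0  ⊔preds=+  new=−  old=⊥  +wl: 
  step 2. node 1  ⊔preds=−  new=+  stable
  step 3. node 2  ⊔preds=⊤  new=⊤  old=⊥  +wl: 1
  step 4. node 3  ⊔preds=⊤  new=⊤  old=⊥  +wl: 0,2
  step 5. node 4  ⊔preds=⊤  new=−  old=⊥  +wl: 3
  step 6. node 1  ⊔preds=⊤  new=⊤  old=+  +wl: 4
  step 7. node 0  ⊔preds=⊤  new=⊤  old=−  +wl: 1
  step 8. node 2  ⊔preds=⊤  new=⊤  stable
  step 9. node 3  ⊔preds=⊤  new=⊤  stable
  step 10. node 4  ⊔preds=⊤  new=−  stable
  step 11. node 1  ⊔preds=⊤  new=⊤  stable

Least fixpoint reached:
  node 0: ⊤
  node 1: ⊤
  node 2: ⊤
  node 3: ⊤
  node 4: −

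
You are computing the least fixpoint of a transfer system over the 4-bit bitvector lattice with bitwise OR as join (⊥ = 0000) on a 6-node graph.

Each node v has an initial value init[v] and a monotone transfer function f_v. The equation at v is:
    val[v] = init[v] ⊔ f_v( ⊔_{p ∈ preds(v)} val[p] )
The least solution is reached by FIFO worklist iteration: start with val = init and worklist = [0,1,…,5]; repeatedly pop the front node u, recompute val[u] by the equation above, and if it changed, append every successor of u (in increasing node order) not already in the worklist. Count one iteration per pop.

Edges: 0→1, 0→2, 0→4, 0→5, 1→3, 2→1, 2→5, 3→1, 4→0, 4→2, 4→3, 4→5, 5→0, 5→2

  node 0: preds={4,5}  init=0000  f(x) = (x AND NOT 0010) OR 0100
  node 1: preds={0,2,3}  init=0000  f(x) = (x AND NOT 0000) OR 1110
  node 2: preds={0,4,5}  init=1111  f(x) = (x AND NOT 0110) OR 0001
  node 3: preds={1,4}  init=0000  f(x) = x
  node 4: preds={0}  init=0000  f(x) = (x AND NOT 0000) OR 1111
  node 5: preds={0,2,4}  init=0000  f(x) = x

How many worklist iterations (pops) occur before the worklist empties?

Iteration log — 13 steps:
  step 1. node 0  ⊔preds=0000  new=0100  old=0000  +wl: 
  step 2. node 1  ⊔preds=1111  new=1111  old=0000  +wl: 
  step 3. node 2  ⊔preds=0100  new=1111  stable
  step 4. node 3  ⊔preds=1111  new=1111  old=0000  +wl: 1
  step 5. node 4  ⊔preds=0100  new=1111  old=0000  +wl: 0,2,3
  step 6. node 5  ⊔preds=1111  new=1111  old=0000  +wl: 
  step 7. node 1  ⊔preds=1111  new=1111  stable
  step 8. node 0  ⊔preds=1111  new=1101  old=0100  +wl: 1,4,5
  step 9. node 2  ⊔preds=1111  new=1111  stable
  step 10. node 3  ⊔preds=1111  new=1111  stable
  step 11. node 1  ⊔preds=1111  new=1111  stable
  step 12. node 4  ⊔preds=1101  new=1111  stable
  step 13. node 5  ⊔preds=1111  new=1111  stable

Least fixpoint reached:
  node 0: 1101
  node 1: 1111
  node 2: 1111
  node 3: 1111
  node 4: 1111
  node 5: 1111

13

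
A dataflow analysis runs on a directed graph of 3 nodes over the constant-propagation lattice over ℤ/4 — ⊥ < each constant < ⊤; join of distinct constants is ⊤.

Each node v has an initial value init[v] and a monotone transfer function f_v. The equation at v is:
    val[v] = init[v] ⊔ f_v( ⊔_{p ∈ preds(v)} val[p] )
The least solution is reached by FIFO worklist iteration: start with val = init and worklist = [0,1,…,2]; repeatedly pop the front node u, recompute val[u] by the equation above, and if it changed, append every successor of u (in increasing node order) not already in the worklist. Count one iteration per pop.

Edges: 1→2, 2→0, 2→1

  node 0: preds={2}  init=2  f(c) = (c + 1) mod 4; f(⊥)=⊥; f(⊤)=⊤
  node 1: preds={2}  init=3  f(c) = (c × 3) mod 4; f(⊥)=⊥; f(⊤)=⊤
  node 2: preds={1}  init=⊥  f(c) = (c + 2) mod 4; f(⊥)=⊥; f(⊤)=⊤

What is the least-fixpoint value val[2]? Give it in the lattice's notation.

1

Iteration log — 5 steps:
  step 1. node 0  ⊔preds=⊥  new=2  stable
  step 2. node 1  ⊔preds=⊥  new=3  stable
  step 3. node 2  ⊔preds=3  new=1  old=⊥  +wl: 0,1
  step 4. node 0  ⊔preds=1  new=2  stable
  step 5. node 1  ⊔preds=1  new=3  stable

Least fixpoint reached:
  node 0: 2
  node 1: 3
  node 2: 1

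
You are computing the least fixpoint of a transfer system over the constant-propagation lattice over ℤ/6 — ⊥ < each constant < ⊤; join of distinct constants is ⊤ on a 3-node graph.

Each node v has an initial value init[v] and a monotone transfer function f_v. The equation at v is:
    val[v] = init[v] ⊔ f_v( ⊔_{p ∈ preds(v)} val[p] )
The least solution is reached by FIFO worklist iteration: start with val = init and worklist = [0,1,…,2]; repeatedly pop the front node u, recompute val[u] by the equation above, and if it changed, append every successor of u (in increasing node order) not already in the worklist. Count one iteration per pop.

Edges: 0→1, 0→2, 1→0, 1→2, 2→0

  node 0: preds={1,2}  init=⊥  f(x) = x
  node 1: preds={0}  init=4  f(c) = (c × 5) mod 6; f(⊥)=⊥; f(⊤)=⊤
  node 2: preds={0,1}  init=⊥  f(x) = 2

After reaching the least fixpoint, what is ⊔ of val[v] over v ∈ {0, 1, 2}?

⊤

Worklist (6 pops):
  #1 pop 0: in=4 → 4 (was ⊥); enqueue []
  #2 pop 1: in=4 → ⊤ (was 4); enqueue [0]
  #3 pop 2: in=⊤ → 2 (was ⊥); enqueue []
  #4 pop 0: in=⊤ → ⊤ (was 4); enqueue [1,2]
  #5 pop 1: in=⊤ → ⊤ (no change)
  #6 pop 2: in=⊤ → 2 (no change)

Fixpoint:
  val[0] = ⊤
  val[1] = ⊤
  val[2] = 2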